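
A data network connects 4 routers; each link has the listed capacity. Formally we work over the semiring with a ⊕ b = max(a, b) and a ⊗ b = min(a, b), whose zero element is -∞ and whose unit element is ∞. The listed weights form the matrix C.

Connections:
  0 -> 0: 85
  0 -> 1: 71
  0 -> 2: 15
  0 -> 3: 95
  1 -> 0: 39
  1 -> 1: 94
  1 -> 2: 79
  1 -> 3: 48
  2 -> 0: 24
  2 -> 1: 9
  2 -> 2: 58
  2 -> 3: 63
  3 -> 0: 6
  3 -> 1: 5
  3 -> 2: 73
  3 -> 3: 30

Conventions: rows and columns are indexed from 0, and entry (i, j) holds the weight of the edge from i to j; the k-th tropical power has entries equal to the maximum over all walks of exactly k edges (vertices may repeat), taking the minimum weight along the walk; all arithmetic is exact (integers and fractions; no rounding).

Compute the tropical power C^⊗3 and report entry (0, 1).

C^⊗2:
  [85, 71, 73, 85]
  [39, 94, 79, 63]
  [24, 24, 63, 58]
  [24, 9, 58, 63]
C^⊗3:
  [85, 71, 73, 85]
  [39, 94, 79, 63]
  [24, 24, 58, 63]
  [24, 24, 63, 58]
Key observation: the optimum is the walk 0->0->0->1, with weight 85 min 85 min 71 = 71.
Optimal value attained by: walk 0->0->0->1.
Answer: (C^⊗3)[0][1] = 71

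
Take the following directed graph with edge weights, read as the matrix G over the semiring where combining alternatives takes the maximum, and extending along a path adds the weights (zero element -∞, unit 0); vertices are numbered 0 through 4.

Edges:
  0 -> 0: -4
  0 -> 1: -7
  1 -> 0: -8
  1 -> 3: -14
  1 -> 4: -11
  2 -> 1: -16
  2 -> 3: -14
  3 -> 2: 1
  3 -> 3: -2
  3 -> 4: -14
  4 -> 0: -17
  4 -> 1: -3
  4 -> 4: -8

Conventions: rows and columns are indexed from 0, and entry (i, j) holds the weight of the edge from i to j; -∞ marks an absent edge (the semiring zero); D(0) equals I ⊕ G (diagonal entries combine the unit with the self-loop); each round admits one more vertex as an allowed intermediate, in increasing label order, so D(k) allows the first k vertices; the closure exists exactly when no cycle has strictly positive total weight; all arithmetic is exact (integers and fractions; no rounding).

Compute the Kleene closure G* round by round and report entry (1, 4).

D(0):
  [0, -7, -∞, -∞, -∞]
  [-8, 0, -∞, -14, -11]
  [-∞, -16, 0, -14, -∞]
  [-∞, -∞, 1, 0, -14]
  [-17, -3, -∞, -∞, 0]
D(1):
  [0, -7, -∞, -∞, -∞]
  [-8, 0, -∞, -14, -11]
  [-∞, -16, 0, -14, -∞]
  [-∞, -∞, 1, 0, -14]
  [-17, -3, -∞, -∞, 0]
D(2):
  [0, -7, -∞, -21, -18]
  [-8, 0, -∞, -14, -11]
  [-24, -16, 0, -14, -27]
  [-∞, -∞, 1, 0, -14]
  [-11, -3, -∞, -17, 0]
D(3):
  [0, -7, -∞, -21, -18]
  [-8, 0, -∞, -14, -11]
  [-24, -16, 0, -14, -27]
  [-23, -15, 1, 0, -14]
  [-11, -3, -∞, -17, 0]
D(4):
  [0, -7, -20, -21, -18]
  [-8, 0, -13, -14, -11]
  [-24, -16, 0, -14, -27]
  [-23, -15, 1, 0, -14]
  [-11, -3, -16, -17, 0]
D(5):
  [0, -7, -20, -21, -18]
  [-8, 0, -13, -14, -11]
  [-24, -16, 0, -14, -27]
  [-23, -15, 1, 0, -14]
  [-11, -3, -16, -17, 0]
Answer: G*[1][4] = -11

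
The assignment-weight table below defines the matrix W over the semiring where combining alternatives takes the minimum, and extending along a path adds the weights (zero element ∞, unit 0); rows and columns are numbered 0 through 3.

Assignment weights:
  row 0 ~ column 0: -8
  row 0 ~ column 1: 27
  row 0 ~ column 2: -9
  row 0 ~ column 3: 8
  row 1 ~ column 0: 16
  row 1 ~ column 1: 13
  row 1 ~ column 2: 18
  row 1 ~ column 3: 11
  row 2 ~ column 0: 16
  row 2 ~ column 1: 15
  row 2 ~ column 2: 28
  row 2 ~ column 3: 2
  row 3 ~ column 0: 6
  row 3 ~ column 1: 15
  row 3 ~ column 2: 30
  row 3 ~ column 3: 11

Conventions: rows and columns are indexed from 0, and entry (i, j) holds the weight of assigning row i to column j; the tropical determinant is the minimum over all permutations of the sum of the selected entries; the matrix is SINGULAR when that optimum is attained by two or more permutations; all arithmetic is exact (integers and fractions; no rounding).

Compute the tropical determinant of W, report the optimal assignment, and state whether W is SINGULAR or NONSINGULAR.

σ = (0, 1, 2, 3): (-8) + 13 + 28 + 11 = 44
σ = (0, 1, 3, 2): (-8) + 13 + 2 + 30 = 37
σ = (0, 2, 1, 3): (-8) + 18 + 15 + 11 = 36
σ = (0, 2, 3, 1): (-8) + 18 + 2 + 15 = 27
σ = (0, 3, 1, 2): (-8) + 11 + 15 + 30 = 48
σ = (0, 3, 2, 1): (-8) + 11 + 28 + 15 = 46
σ = (1, 0, 2, 3): 27 + 16 + 28 + 11 = 82
σ = (1, 0, 3, 2): 27 + 16 + 2 + 30 = 75
σ = (1, 2, 0, 3): 27 + 18 + 16 + 11 = 72
σ = (1, 2, 3, 0): 27 + 18 + 2 + 6 = 53
σ = (1, 3, 0, 2): 27 + 11 + 16 + 30 = 84
σ = (1, 3, 2, 0): 27 + 11 + 28 + 6 = 72
σ = (2, 0, 1, 3): (-9) + 16 + 15 + 11 = 33
σ = (2, 0, 3, 1): (-9) + 16 + 2 + 15 = 24
σ = (2, 1, 0, 3): (-9) + 13 + 16 + 11 = 31
σ = (2, 1, 3, 0): (-9) + 13 + 2 + 6 = 12
σ = (2, 3, 0, 1): (-9) + 11 + 16 + 15 = 33
σ = (2, 3, 1, 0): (-9) + 11 + 15 + 6 = 23
σ = (3, 0, 1, 2): 8 + 16 + 15 + 30 = 69
σ = (3, 0, 2, 1): 8 + 16 + 28 + 15 = 67
σ = (3, 1, 0, 2): 8 + 13 + 16 + 30 = 67
σ = (3, 1, 2, 0): 8 + 13 + 28 + 6 = 55
σ = (3, 2, 0, 1): 8 + 18 + 16 + 15 = 57
σ = (3, 2, 1, 0): 8 + 18 + 15 + 6 = 47
Optimal value attained by: σ = (2, 1, 3, 0).
Answer: det⊕(W) = 12; verdict: NONSINGULAR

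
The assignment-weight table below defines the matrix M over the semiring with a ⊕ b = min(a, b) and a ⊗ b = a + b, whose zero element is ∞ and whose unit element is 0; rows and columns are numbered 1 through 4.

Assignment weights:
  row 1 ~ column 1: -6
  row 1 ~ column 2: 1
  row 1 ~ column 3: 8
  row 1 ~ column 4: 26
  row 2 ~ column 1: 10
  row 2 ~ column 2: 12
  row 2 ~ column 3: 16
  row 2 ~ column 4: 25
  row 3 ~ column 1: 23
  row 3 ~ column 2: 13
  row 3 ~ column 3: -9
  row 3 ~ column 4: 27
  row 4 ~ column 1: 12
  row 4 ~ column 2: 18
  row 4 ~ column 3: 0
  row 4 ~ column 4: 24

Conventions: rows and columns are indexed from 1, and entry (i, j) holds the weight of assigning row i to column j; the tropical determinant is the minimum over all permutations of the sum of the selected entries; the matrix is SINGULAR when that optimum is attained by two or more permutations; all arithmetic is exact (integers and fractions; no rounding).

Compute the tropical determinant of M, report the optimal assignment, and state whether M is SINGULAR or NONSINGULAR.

σ = (1, 2, 3, 4): (-6) + 12 + (-9) + 24 = 21
σ = (1, 2, 4, 3): (-6) + 12 + 27 + 0 = 33
σ = (1, 3, 2, 4): (-6) + 16 + 13 + 24 = 47
σ = (1, 3, 4, 2): (-6) + 16 + 27 + 18 = 55
σ = (1, 4, 2, 3): (-6) + 25 + 13 + 0 = 32
σ = (1, 4, 3, 2): (-6) + 25 + (-9) + 18 = 28
σ = (2, 1, 3, 4): 1 + 10 + (-9) + 24 = 26
σ = (2, 1, 4, 3): 1 + 10 + 27 + 0 = 38
σ = (2, 3, 1, 4): 1 + 16 + 23 + 24 = 64
σ = (2, 3, 4, 1): 1 + 16 + 27 + 12 = 56
σ = (2, 4, 1, 3): 1 + 25 + 23 + 0 = 49
σ = (2, 4, 3, 1): 1 + 25 + (-9) + 12 = 29
σ = (3, 1, 2, 4): 8 + 10 + 13 + 24 = 55
σ = (3, 1, 4, 2): 8 + 10 + 27 + 18 = 63
σ = (3, 2, 1, 4): 8 + 12 + 23 + 24 = 67
σ = (3, 2, 4, 1): 8 + 12 + 27 + 12 = 59
σ = (3, 4, 1, 2): 8 + 25 + 23 + 18 = 74
σ = (3, 4, 2, 1): 8 + 25 + 13 + 12 = 58
σ = (4, 1, 2, 3): 26 + 10 + 13 + 0 = 49
σ = (4, 1, 3, 2): 26 + 10 + (-9) + 18 = 45
σ = (4, 2, 1, 3): 26 + 12 + 23 + 0 = 61
σ = (4, 2, 3, 1): 26 + 12 + (-9) + 12 = 41
σ = (4, 3, 1, 2): 26 + 16 + 23 + 18 = 83
σ = (4, 3, 2, 1): 26 + 16 + 13 + 12 = 67
Optimal value attained by: σ = (1, 2, 3, 4).
Answer: det⊕(M) = 21; verdict: NONSINGULAR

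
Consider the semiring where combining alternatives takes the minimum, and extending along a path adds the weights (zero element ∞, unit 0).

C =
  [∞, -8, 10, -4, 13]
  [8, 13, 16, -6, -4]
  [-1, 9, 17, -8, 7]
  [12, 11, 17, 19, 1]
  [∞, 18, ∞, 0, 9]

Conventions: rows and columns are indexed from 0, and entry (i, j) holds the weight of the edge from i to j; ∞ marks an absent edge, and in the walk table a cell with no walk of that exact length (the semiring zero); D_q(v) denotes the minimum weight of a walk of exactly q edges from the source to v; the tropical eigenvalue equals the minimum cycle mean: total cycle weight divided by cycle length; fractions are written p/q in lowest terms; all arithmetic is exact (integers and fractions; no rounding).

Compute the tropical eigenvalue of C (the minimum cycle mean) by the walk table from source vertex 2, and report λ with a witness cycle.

q=0: [∞, ∞, 0, ∞, ∞]
q=1: [-1, 9, 17, -8, 7]
q=2: [4, -9, 9, -5, -7]
q=3: [-1, -4, 7, -15, -13]
q=4: [-3, -9, 2, -13, -14]
q=5: [-1, -11, 4, -15, -13]
Optimal cycle mean attained by: cycle 0->1->3->0, total (-8) + (-6) + 12, length 3.
Answer: λ = -2/3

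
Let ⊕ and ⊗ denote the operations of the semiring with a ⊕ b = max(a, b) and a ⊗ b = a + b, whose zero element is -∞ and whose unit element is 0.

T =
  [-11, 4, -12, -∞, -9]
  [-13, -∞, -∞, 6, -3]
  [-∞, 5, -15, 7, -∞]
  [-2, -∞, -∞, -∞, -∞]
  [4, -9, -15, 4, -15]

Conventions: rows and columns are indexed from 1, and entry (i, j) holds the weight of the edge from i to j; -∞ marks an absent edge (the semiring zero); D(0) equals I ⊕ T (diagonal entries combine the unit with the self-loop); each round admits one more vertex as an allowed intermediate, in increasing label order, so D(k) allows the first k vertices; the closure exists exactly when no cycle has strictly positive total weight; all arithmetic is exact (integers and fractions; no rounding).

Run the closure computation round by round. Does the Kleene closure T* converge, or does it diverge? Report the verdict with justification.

D(0):
  [0, 4, -12, -∞, -9]
  [-13, 0, -∞, 6, -3]
  [-∞, 5, 0, 7, -∞]
  [-2, -∞, -∞, 0, -∞]
  [4, -9, -15, 4, 0]
D(1):
  [0, 4, -12, -∞, -9]
  [-13, 0, -25, 6, -3]
  [-∞, 5, 0, 7, -∞]
  [-2, 2, -14, 0, -11]
  [4, 8, -8, 4, 0]
Detection: at round 2, diagonal entry (4, 4) turns strictly positive.
Key observation: the cycle 4->1->2->4 has total weight (-2) + 4 + 6, which is strictly positive.
Answer: DIVERGES — positive cycle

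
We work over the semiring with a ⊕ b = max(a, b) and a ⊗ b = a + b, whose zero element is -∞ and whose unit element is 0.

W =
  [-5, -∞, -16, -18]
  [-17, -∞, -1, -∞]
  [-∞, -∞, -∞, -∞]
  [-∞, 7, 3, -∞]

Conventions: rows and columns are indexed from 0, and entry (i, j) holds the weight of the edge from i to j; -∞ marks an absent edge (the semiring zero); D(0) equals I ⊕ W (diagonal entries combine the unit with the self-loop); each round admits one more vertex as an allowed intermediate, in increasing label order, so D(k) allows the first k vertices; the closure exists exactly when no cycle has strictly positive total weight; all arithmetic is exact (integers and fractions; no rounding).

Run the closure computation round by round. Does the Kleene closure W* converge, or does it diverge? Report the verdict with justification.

D(0):
  [0, -∞, -16, -18]
  [-17, 0, -1, -∞]
  [-∞, -∞, 0, -∞]
  [-∞, 7, 3, 0]
D(1):
  [0, -∞, -16, -18]
  [-17, 0, -1, -35]
  [-∞, -∞, 0, -∞]
  [-∞, 7, 3, 0]
D(2):
  [0, -∞, -16, -18]
  [-17, 0, -1, -35]
  [-∞, -∞, 0, -∞]
  [-10, 7, 6, 0]
D(3):
  [0, -∞, -16, -18]
  [-17, 0, -1, -35]
  [-∞, -∞, 0, -∞]
  [-10, 7, 6, 0]
D(4):
  [0, -11, -12, -18]
  [-17, 0, -1, -35]
  [-∞, -∞, 0, -∞]
  [-10, 7, 6, 0]
Key observation: every diagonal entry stays at the unit through all rounds, so no improving cycle exists.
Answer: CONVERGES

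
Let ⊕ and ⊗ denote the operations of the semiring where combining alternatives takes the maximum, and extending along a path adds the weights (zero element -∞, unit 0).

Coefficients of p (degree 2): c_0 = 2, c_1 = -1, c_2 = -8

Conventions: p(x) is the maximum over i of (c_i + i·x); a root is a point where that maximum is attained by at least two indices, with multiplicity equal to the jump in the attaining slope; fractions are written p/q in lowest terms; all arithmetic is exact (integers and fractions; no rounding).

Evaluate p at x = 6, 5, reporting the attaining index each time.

p(6) = max(2+0·6=2, -1+1·6=5, -8+2·6=4) = 5 (attained by i=1)
p(5) = max(2+0·5=2, -1+1·5=4, -8+2·5=2) = 4 (attained by i=1)
Answer: p(6) = 5; p(5) = 4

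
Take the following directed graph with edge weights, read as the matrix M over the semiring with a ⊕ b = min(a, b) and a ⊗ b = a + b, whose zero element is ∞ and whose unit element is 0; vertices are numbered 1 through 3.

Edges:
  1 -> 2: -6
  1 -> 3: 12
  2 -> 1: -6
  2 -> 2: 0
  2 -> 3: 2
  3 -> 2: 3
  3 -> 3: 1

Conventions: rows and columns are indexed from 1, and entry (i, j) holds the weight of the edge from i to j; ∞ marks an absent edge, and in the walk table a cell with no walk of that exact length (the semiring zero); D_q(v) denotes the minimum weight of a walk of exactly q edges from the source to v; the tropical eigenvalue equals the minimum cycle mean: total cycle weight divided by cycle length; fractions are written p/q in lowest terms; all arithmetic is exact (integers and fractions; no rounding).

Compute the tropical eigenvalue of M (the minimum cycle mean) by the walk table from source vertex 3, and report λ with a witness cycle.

q=0: [∞, ∞, 0]
q=1: [∞, 3, 1]
q=2: [-3, 3, 2]
q=3: [-3, -9, 3]
Optimal cycle mean attained by: cycle 1->2->1, total (-6) + (-6), length 2.
Answer: λ = -6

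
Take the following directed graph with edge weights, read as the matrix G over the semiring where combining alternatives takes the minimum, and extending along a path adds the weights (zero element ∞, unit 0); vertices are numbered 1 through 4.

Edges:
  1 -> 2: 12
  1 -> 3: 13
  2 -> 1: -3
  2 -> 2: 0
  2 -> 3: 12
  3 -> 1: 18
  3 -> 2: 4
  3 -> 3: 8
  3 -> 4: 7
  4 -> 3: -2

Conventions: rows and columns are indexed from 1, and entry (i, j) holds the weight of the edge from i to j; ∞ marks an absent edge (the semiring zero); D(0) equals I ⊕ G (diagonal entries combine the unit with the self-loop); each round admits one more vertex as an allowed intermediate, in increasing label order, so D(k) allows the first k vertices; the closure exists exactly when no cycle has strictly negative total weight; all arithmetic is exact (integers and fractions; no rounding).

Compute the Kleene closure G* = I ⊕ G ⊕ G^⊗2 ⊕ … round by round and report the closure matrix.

D(0):
  [0, 12, 13, ∞]
  [-3, 0, 12, ∞]
  [18, 4, 0, 7]
  [∞, ∞, -2, 0]
D(1):
  [0, 12, 13, ∞]
  [-3, 0, 10, ∞]
  [18, 4, 0, 7]
  [∞, ∞, -2, 0]
D(2):
  [0, 12, 13, ∞]
  [-3, 0, 10, ∞]
  [1, 4, 0, 7]
  [∞, ∞, -2, 0]
D(3):
  [0, 12, 13, 20]
  [-3, 0, 10, 17]
  [1, 4, 0, 7]
  [-1, 2, -2, 0]
D(4):
  [0, 12, 13, 20]
  [-3, 0, 10, 17]
  [1, 4, 0, 7]
  [-1, 2, -2, 0]
Answer: G* = [[0, 12, 13, 20], [-3, 0, 10, 17], [1, 4, 0, 7], [-1, 2, -2, 0]]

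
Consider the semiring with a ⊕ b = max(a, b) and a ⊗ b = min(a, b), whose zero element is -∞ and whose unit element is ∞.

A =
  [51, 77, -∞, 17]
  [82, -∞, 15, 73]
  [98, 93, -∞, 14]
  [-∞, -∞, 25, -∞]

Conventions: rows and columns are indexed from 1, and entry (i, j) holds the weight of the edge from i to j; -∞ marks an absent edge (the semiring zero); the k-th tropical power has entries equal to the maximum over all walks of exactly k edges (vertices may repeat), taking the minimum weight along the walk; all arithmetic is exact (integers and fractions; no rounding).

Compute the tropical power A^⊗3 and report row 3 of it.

A^⊗2:
  [77, 51, 17, 73]
  [51, 77, 25, 17]
  [82, 77, 15, 73]
  [25, 25, -∞, 14]
A^⊗3:
  [51, 77, 25, 51]
  [77, 51, 17, 73]
  [77, 77, 25, 73]
  [25, 25, 15, 25]
Answer: row 3 of A^⊗3 = [77, 77, 25, 73]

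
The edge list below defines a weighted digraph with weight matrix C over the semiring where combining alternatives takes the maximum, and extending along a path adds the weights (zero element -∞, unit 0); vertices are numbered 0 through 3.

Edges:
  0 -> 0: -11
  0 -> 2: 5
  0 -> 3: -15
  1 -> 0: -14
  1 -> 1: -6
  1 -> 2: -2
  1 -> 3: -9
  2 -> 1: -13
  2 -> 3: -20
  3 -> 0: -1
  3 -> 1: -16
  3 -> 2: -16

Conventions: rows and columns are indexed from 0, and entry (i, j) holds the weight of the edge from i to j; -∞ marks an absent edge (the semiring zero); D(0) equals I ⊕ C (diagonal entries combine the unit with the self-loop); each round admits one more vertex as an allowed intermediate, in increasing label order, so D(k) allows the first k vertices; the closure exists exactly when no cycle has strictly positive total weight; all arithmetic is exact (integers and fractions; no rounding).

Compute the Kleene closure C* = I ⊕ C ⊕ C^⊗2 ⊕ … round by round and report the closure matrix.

D(0):
  [0, -∞, 5, -15]
  [-14, 0, -2, -9]
  [-∞, -13, 0, -20]
  [-1, -16, -16, 0]
D(1):
  [0, -∞, 5, -15]
  [-14, 0, -2, -9]
  [-∞, -13, 0, -20]
  [-1, -16, 4, 0]
D(2):
  [0, -∞, 5, -15]
  [-14, 0, -2, -9]
  [-27, -13, 0, -20]
  [-1, -16, 4, 0]
D(3):
  [0, -8, 5, -15]
  [-14, 0, -2, -9]
  [-27, -13, 0, -20]
  [-1, -9, 4, 0]
D(4):
  [0, -8, 5, -15]
  [-10, 0, -2, -9]
  [-21, -13, 0, -20]
  [-1, -9, 4, 0]
Answer: C* = [[0, -8, 5, -15], [-10, 0, -2, -9], [-21, -13, 0, -20], [-1, -9, 4, 0]]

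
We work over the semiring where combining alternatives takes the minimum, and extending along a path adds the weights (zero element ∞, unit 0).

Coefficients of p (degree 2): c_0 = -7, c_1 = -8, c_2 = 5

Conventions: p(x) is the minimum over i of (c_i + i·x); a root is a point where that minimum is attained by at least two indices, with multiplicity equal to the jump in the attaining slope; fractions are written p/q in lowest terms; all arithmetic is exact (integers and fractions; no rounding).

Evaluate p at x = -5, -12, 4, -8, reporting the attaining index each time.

p(-5) = min(-7+0·(-5)=-7, -8+1·(-5)=-13, 5+2·(-5)=-5) = -13 (attained by i=1)
p(-12) = min(-7+0·(-12)=-7, -8+1·(-12)=-20, 5+2·(-12)=-19) = -20 (attained by i=1)
p(4) = min(-7+0·4=-7, -8+1·4=-4, 5+2·4=13) = -7 (attained by i=0)
p(-8) = min(-7+0·(-8)=-7, -8+1·(-8)=-16, 5+2·(-8)=-11) = -16 (attained by i=1)
Answer: p(-5) = -13; p(-12) = -20; p(4) = -7; p(-8) = -16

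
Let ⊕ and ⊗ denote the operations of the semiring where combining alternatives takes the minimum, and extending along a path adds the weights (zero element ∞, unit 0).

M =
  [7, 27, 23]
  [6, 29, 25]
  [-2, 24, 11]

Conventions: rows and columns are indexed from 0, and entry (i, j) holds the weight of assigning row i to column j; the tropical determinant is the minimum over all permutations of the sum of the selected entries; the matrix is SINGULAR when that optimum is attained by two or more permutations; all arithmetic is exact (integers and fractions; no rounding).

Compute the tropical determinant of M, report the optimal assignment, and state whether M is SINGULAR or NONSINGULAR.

σ = (0, 1, 2): 7 + 29 + 11 = 47
σ = (0, 2, 1): 7 + 25 + 24 = 56
σ = (1, 0, 2): 27 + 6 + 11 = 44
σ = (1, 2, 0): 27 + 25 + (-2) = 50
σ = (2, 0, 1): 23 + 6 + 24 = 53
σ = (2, 1, 0): 23 + 29 + (-2) = 50
Optimal value attained by: σ = (1, 0, 2).
Answer: det⊕(M) = 44; verdict: NONSINGULAR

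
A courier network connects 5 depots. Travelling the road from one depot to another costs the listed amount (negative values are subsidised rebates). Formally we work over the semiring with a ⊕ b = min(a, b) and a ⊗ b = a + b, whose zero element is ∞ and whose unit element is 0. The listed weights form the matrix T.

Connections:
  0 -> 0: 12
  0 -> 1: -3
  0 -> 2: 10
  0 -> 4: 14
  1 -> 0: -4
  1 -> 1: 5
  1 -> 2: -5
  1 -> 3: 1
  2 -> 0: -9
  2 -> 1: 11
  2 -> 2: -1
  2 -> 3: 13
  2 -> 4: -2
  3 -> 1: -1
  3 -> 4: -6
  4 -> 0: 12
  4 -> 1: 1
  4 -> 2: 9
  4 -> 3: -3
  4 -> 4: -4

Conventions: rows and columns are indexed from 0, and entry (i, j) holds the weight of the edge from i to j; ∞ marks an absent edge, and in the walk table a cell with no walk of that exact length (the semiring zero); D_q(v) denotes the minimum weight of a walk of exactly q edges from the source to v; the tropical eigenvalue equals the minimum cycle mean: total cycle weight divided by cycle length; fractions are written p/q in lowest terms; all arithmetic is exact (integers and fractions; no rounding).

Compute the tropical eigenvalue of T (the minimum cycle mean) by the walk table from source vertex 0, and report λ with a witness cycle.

q=0: [0, ∞, ∞, ∞, ∞]
q=1: [12, -3, 10, ∞, 14]
q=2: [-7, 2, -8, -2, 8]
q=3: [-17, -10, -9, 3, -10]
q=4: [-18, -20, -15, -13, -14]
q=5: [-24, -21, -25, -19, -19]
Optimal cycle mean attained by: cycle 0->1->2->0, total (-3) + (-5) + (-9), length 3.
Answer: λ = -17/3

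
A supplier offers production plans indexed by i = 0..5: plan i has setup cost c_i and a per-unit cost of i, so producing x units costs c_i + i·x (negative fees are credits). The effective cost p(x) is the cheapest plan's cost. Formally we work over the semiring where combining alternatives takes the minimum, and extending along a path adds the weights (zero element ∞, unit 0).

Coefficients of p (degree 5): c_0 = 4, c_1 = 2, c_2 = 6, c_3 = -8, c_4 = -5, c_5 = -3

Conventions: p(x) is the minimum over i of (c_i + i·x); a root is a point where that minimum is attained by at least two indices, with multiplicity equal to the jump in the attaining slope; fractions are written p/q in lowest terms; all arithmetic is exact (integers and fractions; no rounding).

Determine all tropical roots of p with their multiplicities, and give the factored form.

hull edge (i=0, c=4) to (i=3, c=-8): slope -4, span 3
hull edge (i=3, c=-8) to (i=5, c=-3): slope 5/2, span 2
Factored form: p(x) = -3 ⊗ (x ⊕ (-5/2)) ⊗ (x ⊕ (-5/2)) ⊗ (x ⊕ 4) ⊗ (x ⊕ 4) ⊗ (x ⊕ 4)
Answer: roots = -5/2 (mult 2), 4 (mult 3)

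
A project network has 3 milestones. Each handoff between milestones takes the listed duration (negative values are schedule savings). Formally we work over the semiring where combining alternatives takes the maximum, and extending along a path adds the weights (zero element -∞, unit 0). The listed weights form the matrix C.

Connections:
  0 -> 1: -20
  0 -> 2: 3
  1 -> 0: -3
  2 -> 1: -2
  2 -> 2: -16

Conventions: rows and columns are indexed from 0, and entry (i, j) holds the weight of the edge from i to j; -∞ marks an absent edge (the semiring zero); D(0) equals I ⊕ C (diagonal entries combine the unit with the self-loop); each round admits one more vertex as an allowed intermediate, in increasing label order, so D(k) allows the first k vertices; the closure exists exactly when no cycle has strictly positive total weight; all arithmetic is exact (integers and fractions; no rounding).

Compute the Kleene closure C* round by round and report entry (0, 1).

D(0):
  [0, -20, 3]
  [-3, 0, -∞]
  [-∞, -2, 0]
D(1):
  [0, -20, 3]
  [-3, 0, 0]
  [-∞, -2, 0]
D(2):
  [0, -20, 3]
  [-3, 0, 0]
  [-5, -2, 0]
D(3):
  [0, 1, 3]
  [-3, 0, 0]
  [-5, -2, 0]
Answer: C*[0][1] = 1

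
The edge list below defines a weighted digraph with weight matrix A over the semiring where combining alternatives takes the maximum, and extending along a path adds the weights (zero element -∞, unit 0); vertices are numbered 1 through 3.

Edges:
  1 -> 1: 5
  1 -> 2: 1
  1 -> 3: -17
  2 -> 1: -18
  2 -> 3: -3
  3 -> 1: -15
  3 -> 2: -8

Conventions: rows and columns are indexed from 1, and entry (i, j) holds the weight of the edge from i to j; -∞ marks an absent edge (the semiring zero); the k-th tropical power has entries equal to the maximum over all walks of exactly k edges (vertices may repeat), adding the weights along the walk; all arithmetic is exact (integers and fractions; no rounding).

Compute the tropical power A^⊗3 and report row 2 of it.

A^⊗2:
  [10, 6, -2]
  [-13, -11, -35]
  [-10, -14, -11]
A^⊗3:
  [15, 11, 3]
  [-8, -12, -14]
  [-5, -9, -17]
Answer: row 2 of A^⊗3 = [-8, -12, -14]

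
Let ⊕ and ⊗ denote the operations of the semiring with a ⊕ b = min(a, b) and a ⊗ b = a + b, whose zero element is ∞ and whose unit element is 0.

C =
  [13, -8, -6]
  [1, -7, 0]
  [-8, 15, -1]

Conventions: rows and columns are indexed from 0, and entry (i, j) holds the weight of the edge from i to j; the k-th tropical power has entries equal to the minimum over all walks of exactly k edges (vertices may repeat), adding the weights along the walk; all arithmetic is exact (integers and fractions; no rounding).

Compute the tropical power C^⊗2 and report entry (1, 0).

C^⊗2:
  [-14, -15, -8]
  [-8, -14, -7]
  [-9, -16, -14]
Key observation: the optimum is the walk 1->2->0, with weight 0 + (-8) = -8.
Optimal value attained by: walk 1->2->0.
Answer: (C^⊗2)[1][0] = -8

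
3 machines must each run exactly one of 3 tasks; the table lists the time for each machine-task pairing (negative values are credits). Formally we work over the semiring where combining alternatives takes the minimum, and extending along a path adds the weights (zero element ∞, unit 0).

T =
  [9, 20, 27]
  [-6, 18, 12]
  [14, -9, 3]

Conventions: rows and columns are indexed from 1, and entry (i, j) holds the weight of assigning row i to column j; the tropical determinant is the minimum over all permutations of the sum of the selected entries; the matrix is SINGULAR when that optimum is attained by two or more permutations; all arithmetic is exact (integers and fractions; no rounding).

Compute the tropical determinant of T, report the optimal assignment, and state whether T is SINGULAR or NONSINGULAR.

σ = (1, 2, 3): 9 + 18 + 3 = 30
σ = (1, 3, 2): 9 + 12 + (-9) = 12
σ = (2, 1, 3): 20 + (-6) + 3 = 17
σ = (2, 3, 1): 20 + 12 + 14 = 46
σ = (3, 1, 2): 27 + (-6) + (-9) = 12
σ = (3, 2, 1): 27 + 18 + 14 = 59
Optimal value attained by: σ = (1, 3, 2).
Answer: det⊕(T) = 12; verdict: SINGULAR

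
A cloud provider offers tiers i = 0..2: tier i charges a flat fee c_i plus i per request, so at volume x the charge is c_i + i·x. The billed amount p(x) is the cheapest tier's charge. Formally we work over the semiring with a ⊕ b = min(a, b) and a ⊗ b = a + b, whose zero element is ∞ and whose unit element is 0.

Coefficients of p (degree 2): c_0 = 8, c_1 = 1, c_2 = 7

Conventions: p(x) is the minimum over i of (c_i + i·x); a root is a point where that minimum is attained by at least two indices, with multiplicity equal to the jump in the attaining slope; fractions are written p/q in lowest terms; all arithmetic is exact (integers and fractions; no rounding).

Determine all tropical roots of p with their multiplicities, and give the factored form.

hull edge (i=0, c=8) to (i=1, c=1): slope -7, span 1
hull edge (i=1, c=1) to (i=2, c=7): slope 6, span 1
Factored form: p(x) = 7 ⊗ (x ⊕ (-6)) ⊗ (x ⊕ 7)
Answer: roots = -6 (mult 1), 7 (mult 1)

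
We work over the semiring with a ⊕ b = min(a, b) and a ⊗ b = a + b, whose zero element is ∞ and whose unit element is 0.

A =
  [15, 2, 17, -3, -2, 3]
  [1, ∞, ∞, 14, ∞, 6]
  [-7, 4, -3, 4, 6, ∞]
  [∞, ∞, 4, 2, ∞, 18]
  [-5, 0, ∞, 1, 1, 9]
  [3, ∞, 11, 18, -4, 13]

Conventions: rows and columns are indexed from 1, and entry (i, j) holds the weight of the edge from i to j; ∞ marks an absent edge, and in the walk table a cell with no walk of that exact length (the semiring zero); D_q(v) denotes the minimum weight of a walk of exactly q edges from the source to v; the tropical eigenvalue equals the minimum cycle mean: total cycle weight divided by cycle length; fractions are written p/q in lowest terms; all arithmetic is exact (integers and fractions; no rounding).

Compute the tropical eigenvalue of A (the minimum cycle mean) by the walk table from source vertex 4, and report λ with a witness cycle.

q=0: [∞, ∞, ∞, 0, ∞, ∞]
q=1: [∞, ∞, 4, 2, ∞, 18]
q=2: [-3, 8, 1, 4, 10, 20]
q=3: [-6, -1, -2, -6, -5, 0]
q=4: [-10, -5, -5, -9, -8, -3]
q=5: [-13, -8, -8, -13, -12, -7]
q=6: [-17, -12, -11, -16, -15, -10]
Optimal cycle mean attained by: cycle 1->5->1, total (-2) + (-5), length 2.
Answer: λ = -7/2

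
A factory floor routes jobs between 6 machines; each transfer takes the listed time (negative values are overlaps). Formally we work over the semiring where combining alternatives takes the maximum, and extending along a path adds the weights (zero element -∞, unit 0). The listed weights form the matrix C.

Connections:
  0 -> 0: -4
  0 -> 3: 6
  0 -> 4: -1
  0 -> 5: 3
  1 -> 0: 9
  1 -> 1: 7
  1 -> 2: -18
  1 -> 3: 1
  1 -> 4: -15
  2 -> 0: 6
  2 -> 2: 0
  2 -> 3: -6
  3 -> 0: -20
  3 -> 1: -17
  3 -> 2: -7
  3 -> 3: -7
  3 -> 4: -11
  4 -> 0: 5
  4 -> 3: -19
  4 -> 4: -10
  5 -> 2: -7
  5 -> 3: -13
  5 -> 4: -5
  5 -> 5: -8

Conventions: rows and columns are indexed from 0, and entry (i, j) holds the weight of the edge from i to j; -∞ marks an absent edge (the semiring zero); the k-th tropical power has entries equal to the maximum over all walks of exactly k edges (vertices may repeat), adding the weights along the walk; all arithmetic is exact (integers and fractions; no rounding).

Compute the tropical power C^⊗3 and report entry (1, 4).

C^⊗2:
  [4, -11, -1, 2, -2, -1]
  [16, 14, -6, 15, 8, 12]
  [6, -23, 0, 12, 5, 9]
  [-1, -10, -7, -13, -18, -17]
  [1, -36, -26, 11, 4, 8]
  [0, -30, -7, -13, -13, -16]
C^⊗3:
  [5, -4, -1, 10, 3, 7]
  [23, 21, 8, 22, 15, 19]
  [10, -5, 5, 12, 5, 9]
  [-1, -3, -7, 5, -2, 2]
  [9, -6, 4, 7, 3, 4]
  [-1, -23, -7, 6, -1, 3]
Key observation: the optimum is the walk 1->1->0->4, with weight 7 + 9 + (-1) = 15.
Optimal value attained by: walk 1->1->0->4.
Answer: (C^⊗3)[1][4] = 15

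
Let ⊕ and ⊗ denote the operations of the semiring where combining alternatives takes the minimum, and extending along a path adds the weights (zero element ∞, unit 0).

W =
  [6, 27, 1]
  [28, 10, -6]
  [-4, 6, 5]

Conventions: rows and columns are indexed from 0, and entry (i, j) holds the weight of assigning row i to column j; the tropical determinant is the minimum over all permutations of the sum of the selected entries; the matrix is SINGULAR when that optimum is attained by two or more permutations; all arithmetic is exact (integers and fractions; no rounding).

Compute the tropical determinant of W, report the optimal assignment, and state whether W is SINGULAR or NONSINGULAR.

σ = (0, 1, 2): 6 + 10 + 5 = 21
σ = (0, 2, 1): 6 + (-6) + 6 = 6
σ = (1, 0, 2): 27 + 28 + 5 = 60
σ = (1, 2, 0): 27 + (-6) + (-4) = 17
σ = (2, 0, 1): 1 + 28 + 6 = 35
σ = (2, 1, 0): 1 + 10 + (-4) = 7
Optimal value attained by: σ = (0, 2, 1).
Answer: det⊕(W) = 6; verdict: NONSINGULAR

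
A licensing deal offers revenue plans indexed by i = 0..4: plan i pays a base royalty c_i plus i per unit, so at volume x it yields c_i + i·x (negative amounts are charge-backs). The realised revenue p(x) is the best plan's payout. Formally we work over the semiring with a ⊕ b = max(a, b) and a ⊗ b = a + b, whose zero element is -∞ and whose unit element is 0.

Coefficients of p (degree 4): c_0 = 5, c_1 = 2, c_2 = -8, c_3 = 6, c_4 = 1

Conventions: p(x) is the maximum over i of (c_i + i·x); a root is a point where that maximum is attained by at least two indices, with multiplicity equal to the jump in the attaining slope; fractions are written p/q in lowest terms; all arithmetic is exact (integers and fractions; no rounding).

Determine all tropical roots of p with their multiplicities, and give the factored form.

hull edge (i=0, c=5) to (i=3, c=6): slope 1/3, span 3
hull edge (i=3, c=6) to (i=4, c=1): slope -5, span 1
Factored form: p(x) = 1 ⊗ (x ⊕ (-1/3)) ⊗ (x ⊕ (-1/3)) ⊗ (x ⊕ (-1/3)) ⊗ (x ⊕ 5)
Answer: roots = -1/3 (mult 3), 5 (mult 1)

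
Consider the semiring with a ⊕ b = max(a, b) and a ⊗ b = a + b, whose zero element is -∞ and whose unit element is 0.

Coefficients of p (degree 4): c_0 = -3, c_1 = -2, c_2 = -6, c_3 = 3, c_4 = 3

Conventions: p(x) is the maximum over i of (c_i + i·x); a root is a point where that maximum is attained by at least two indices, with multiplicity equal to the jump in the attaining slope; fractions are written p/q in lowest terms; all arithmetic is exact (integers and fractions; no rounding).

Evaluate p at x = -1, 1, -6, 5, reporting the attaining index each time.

p(-1) = max(-3+0·(-1)=-3, -2+1·(-1)=-3, -6+2·(-1)=-8, 3+3·(-1)=0, 3+4·(-1)=-1) = 0 (attained by i=3)
p(1) = max(-3+0·1=-3, -2+1·1=-1, -6+2·1=-4, 3+3·1=6, 3+4·1=7) = 7 (attained by i=4)
p(-6) = max(-3+0·(-6)=-3, -2+1·(-6)=-8, -6+2·(-6)=-18, 3+3·(-6)=-15, 3+4·(-6)=-21) = -3 (attained by i=0)
p(5) = max(-3+0·5=-3, -2+1·5=3, -6+2·5=4, 3+3·5=18, 3+4·5=23) = 23 (attained by i=4)
Answer: p(-1) = 0; p(1) = 7; p(-6) = -3; p(5) = 23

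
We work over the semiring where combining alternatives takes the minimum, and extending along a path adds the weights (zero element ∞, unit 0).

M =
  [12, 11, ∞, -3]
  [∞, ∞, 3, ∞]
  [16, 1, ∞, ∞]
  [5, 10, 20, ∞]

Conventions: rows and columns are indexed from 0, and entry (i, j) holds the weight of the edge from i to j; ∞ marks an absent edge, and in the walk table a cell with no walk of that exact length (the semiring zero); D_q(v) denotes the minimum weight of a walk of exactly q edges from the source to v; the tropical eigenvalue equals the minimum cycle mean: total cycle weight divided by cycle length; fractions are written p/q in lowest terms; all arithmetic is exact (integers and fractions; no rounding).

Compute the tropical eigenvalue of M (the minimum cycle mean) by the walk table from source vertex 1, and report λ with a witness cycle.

q=0: [∞, 0, ∞, ∞]
q=1: [∞, ∞, 3, ∞]
q=2: [19, 4, ∞, ∞]
q=3: [31, 30, 7, 16]
q=4: [21, 8, 33, 28]
Optimal cycle mean attained by: cycle 0->3->0, total (-3) + 5, length 2.
Answer: λ = 1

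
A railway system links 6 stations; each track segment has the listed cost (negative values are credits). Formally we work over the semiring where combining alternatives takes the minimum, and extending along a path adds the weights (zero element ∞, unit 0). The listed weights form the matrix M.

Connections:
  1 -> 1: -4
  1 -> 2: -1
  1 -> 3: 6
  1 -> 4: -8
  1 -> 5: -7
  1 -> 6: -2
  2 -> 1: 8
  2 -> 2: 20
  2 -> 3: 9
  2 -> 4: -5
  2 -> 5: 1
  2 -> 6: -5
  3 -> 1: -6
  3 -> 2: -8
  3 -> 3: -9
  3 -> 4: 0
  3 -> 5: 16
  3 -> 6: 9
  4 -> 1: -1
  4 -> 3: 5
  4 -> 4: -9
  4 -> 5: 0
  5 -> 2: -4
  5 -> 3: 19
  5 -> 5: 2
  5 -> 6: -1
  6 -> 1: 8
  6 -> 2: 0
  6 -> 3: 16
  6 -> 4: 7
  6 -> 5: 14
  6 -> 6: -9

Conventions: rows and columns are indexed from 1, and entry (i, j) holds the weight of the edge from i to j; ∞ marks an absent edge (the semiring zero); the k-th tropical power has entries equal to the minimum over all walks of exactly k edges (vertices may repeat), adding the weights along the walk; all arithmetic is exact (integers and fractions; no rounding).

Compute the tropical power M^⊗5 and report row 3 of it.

M^⊗2:
  [-9, -11, -3, -17, -11, -11]
  [-6, -5, 0, -14, -5, -14]
  [-15, -17, -18, -14, -13, -13]
  [-10, -4, -4, -18, -9, -3]
  [4, -2, 5, -9, -3, -10]
  [-1, -9, 7, -5, 1, -18]
M^⊗3:
  [-18, -15, -12, -26, -17, -20]
  [-15, -14, -9, -23, -14, -23]
  [-24, -26, -27, -23, -22, -22]
  [-19, -13, -13, -27, -18, -12]
  [-10, -10, -4, -18, -9, -19]
  [-10, -18, -2, -14, -8, -27]
M^⊗4:
  [-27, -21, -21, -35, -26, -29]
  [-24, -23, -18, -32, -23, -32]
  [-33, -35, -36, -32, -31, -31]
  [-28, -22, -22, -36, -27, -21]
  [-19, -19, -13, -27, -18, -28]
  [-19, -27, -11, -23, -17, -36]
M^⊗5:
  [-36, -30, -30, -44, -35, -38]
  [-33, -32, -27, -41, -32, -41]
  [-42, -44, -45, -41, -40, -40]
  [-37, -31, -31, -45, -36, -30]
  [-28, -28, -22, -36, -27, -37]
  [-28, -36, -20, -32, -26, -45]
Answer: row 3 of M^⊗5 = [-42, -44, -45, -41, -40, -40]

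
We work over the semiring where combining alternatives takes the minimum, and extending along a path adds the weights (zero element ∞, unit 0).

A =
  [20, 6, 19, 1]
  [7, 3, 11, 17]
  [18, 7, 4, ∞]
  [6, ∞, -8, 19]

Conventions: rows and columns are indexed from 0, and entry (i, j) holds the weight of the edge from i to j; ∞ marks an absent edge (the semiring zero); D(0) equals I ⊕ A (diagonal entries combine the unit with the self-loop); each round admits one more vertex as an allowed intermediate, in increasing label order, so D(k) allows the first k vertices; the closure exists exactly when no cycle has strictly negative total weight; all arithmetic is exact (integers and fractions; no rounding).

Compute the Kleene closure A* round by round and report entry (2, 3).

D(0):
  [0, 6, 19, 1]
  [7, 0, 11, 17]
  [18, 7, 0, ∞]
  [6, ∞, -8, 0]
D(1):
  [0, 6, 19, 1]
  [7, 0, 11, 8]
  [18, 7, 0, 19]
  [6, 12, -8, 0]
D(2):
  [0, 6, 17, 1]
  [7, 0, 11, 8]
  [14, 7, 0, 15]
  [6, 12, -8, 0]
D(3):
  [0, 6, 17, 1]
  [7, 0, 11, 8]
  [14, 7, 0, 15]
  [6, -1, -8, 0]
D(4):
  [0, 0, -7, 1]
  [7, 0, 0, 8]
  [14, 7, 0, 15]
  [6, -1, -8, 0]
Answer: A*[2][3] = 15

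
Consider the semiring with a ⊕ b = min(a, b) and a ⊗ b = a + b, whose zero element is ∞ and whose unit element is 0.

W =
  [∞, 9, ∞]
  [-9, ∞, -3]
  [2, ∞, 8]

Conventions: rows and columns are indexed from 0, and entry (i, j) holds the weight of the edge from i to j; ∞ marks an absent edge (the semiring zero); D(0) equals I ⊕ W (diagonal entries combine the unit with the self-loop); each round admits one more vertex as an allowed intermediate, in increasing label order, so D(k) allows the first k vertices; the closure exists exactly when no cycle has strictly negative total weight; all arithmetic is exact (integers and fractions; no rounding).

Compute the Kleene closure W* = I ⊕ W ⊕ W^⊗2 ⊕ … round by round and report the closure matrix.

D(0):
  [0, 9, ∞]
  [-9, 0, -3]
  [2, ∞, 0]
D(1):
  [0, 9, ∞]
  [-9, 0, -3]
  [2, 11, 0]
D(2):
  [0, 9, 6]
  [-9, 0, -3]
  [2, 11, 0]
D(3):
  [0, 9, 6]
  [-9, 0, -3]
  [2, 11, 0]
Answer: W* = [[0, 9, 6], [-9, 0, -3], [2, 11, 0]]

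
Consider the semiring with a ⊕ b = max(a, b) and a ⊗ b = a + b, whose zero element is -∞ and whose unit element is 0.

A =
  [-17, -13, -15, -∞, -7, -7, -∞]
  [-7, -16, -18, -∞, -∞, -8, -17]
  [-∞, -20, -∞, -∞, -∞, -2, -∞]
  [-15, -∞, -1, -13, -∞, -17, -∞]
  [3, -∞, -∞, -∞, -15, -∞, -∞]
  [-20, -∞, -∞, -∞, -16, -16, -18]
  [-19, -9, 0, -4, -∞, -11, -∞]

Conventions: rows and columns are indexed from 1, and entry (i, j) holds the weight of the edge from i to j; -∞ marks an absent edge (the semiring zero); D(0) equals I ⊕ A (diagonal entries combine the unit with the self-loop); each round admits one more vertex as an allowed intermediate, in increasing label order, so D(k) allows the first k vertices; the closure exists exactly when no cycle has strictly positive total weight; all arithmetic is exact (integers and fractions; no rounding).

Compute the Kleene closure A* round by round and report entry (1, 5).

D(0):
  [0, -13, -15, -∞, -7, -7, -∞]
  [-7, 0, -18, -∞, -∞, -8, -17]
  [-∞, -20, 0, -∞, -∞, -2, -∞]
  [-15, -∞, -1, 0, -∞, -17, -∞]
  [3, -∞, -∞, -∞, 0, -∞, -∞]
  [-20, -∞, -∞, -∞, -16, 0, -18]
  [-19, -9, 0, -4, -∞, -11, 0]
D(1):
  [0, -13, -15, -∞, -7, -7, -∞]
  [-7, 0, -18, -∞, -14, -8, -17]
  [-∞, -20, 0, -∞, -∞, -2, -∞]
  [-15, -28, -1, 0, -22, -17, -∞]
  [3, -10, -12, -∞, 0, -4, -∞]
  [-20, -33, -35, -∞, -16, 0, -18]
  [-19, -9, 0, -4, -26, -11, 0]
D(2):
  [0, -13, -15, -∞, -7, -7, -30]
  [-7, 0, -18, -∞, -14, -8, -17]
  [-27, -20, 0, -∞, -34, -2, -37]
  [-15, -28, -1, 0, -22, -17, -45]
  [3, -10, -12, -∞, 0, -4, -27]
  [-20, -33, -35, -∞, -16, 0, -18]
  [-16, -9, 0, -4, -23, -11, 0]
D(3):
  [0, -13, -15, -∞, -7, -7, -30]
  [-7, 0, -18, -∞, -14, -8, -17]
  [-27, -20, 0, -∞, -34, -2, -37]
  [-15, -21, -1, 0, -22, -3, -38]
  [3, -10, -12, -∞, 0, -4, -27]
  [-20, -33, -35, -∞, -16, 0, -18]
  [-16, -9, 0, -4, -23, -2, 0]
D(4):
  [0, -13, -15, -∞, -7, -7, -30]
  [-7, 0, -18, -∞, -14, -8, -17]
  [-27, -20, 0, -∞, -34, -2, -37]
  [-15, -21, -1, 0, -22, -3, -38]
  [3, -10, -12, -∞, 0, -4, -27]
  [-20, -33, -35, -∞, -16, 0, -18]
  [-16, -9, 0, -4, -23, -2, 0]
D(5):
  [0, -13, -15, -∞, -7, -7, -30]
  [-7, 0, -18, -∞, -14, -8, -17]
  [-27, -20, 0, -∞, -34, -2, -37]
  [-15, -21, -1, 0, -22, -3, -38]
  [3, -10, -12, -∞, 0, -4, -27]
  [-13, -26, -28, -∞, -16, 0, -18]
  [-16, -9, 0, -4, -23, -2, 0]
D(6):
  [0, -13, -15, -∞, -7, -7, -25]
  [-7, 0, -18, -∞, -14, -8, -17]
  [-15, -20, 0, -∞, -18, -2, -20]
  [-15, -21, -1, 0, -19, -3, -21]
  [3, -10, -12, -∞, 0, -4, -22]
  [-13, -26, -28, -∞, -16, 0, -18]
  [-15, -9, 0, -4, -18, -2, 0]
D(7):
  [0, -13, -15, -29, -7, -7, -25]
  [-7, 0, -17, -21, -14, -8, -17]
  [-15, -20, 0, -24, -18, -2, -20]
  [-15, -21, -1, 0, -19, -3, -21]
  [3, -10, -12, -26, 0, -4, -22]
  [-13, -26, -18, -22, -16, 0, -18]
  [-15, -9, 0, -4, -18, -2, 0]
Answer: A*[1][5] = -7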